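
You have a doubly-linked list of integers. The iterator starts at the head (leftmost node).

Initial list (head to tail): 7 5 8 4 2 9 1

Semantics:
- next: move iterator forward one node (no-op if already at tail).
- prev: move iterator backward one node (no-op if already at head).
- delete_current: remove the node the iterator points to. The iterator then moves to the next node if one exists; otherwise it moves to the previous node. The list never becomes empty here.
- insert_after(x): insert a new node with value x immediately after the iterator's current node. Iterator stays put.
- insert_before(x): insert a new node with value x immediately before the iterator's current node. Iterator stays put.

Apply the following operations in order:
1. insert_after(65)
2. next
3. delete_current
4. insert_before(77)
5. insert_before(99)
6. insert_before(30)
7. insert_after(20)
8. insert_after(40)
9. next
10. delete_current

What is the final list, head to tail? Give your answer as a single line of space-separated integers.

Answer: 7 77 99 30 5 20 8 4 2 9 1

Derivation:
After 1 (insert_after(65)): list=[7, 65, 5, 8, 4, 2, 9, 1] cursor@7
After 2 (next): list=[7, 65, 5, 8, 4, 2, 9, 1] cursor@65
After 3 (delete_current): list=[7, 5, 8, 4, 2, 9, 1] cursor@5
After 4 (insert_before(77)): list=[7, 77, 5, 8, 4, 2, 9, 1] cursor@5
After 5 (insert_before(99)): list=[7, 77, 99, 5, 8, 4, 2, 9, 1] cursor@5
After 6 (insert_before(30)): list=[7, 77, 99, 30, 5, 8, 4, 2, 9, 1] cursor@5
After 7 (insert_after(20)): list=[7, 77, 99, 30, 5, 20, 8, 4, 2, 9, 1] cursor@5
After 8 (insert_after(40)): list=[7, 77, 99, 30, 5, 40, 20, 8, 4, 2, 9, 1] cursor@5
After 9 (next): list=[7, 77, 99, 30, 5, 40, 20, 8, 4, 2, 9, 1] cursor@40
After 10 (delete_current): list=[7, 77, 99, 30, 5, 20, 8, 4, 2, 9, 1] cursor@20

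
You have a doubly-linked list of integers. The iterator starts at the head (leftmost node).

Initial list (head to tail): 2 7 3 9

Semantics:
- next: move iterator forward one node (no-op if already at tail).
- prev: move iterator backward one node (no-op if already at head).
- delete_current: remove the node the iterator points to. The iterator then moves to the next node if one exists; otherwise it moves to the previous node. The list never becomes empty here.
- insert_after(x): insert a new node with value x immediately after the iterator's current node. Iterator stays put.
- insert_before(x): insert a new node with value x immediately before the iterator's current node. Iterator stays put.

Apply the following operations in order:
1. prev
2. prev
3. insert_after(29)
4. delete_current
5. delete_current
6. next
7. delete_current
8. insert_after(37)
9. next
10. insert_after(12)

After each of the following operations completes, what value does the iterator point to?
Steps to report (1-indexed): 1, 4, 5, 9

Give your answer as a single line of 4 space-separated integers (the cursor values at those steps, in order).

After 1 (prev): list=[2, 7, 3, 9] cursor@2
After 2 (prev): list=[2, 7, 3, 9] cursor@2
After 3 (insert_after(29)): list=[2, 29, 7, 3, 9] cursor@2
After 4 (delete_current): list=[29, 7, 3, 9] cursor@29
After 5 (delete_current): list=[7, 3, 9] cursor@7
After 6 (next): list=[7, 3, 9] cursor@3
After 7 (delete_current): list=[7, 9] cursor@9
After 8 (insert_after(37)): list=[7, 9, 37] cursor@9
After 9 (next): list=[7, 9, 37] cursor@37
After 10 (insert_after(12)): list=[7, 9, 37, 12] cursor@37

Answer: 2 29 7 37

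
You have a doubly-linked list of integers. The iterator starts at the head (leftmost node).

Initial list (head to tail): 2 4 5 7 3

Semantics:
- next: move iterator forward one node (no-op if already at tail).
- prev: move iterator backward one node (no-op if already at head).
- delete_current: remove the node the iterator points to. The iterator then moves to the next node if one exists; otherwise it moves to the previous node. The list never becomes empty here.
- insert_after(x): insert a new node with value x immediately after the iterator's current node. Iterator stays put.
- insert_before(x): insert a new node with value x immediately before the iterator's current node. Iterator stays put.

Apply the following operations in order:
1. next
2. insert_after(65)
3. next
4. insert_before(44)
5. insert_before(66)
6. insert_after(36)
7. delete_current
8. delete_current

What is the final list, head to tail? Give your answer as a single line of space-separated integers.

Answer: 2 4 44 66 5 7 3

Derivation:
After 1 (next): list=[2, 4, 5, 7, 3] cursor@4
After 2 (insert_after(65)): list=[2, 4, 65, 5, 7, 3] cursor@4
After 3 (next): list=[2, 4, 65, 5, 7, 3] cursor@65
After 4 (insert_before(44)): list=[2, 4, 44, 65, 5, 7, 3] cursor@65
After 5 (insert_before(66)): list=[2, 4, 44, 66, 65, 5, 7, 3] cursor@65
After 6 (insert_after(36)): list=[2, 4, 44, 66, 65, 36, 5, 7, 3] cursor@65
After 7 (delete_current): list=[2, 4, 44, 66, 36, 5, 7, 3] cursor@36
After 8 (delete_current): list=[2, 4, 44, 66, 5, 7, 3] cursor@5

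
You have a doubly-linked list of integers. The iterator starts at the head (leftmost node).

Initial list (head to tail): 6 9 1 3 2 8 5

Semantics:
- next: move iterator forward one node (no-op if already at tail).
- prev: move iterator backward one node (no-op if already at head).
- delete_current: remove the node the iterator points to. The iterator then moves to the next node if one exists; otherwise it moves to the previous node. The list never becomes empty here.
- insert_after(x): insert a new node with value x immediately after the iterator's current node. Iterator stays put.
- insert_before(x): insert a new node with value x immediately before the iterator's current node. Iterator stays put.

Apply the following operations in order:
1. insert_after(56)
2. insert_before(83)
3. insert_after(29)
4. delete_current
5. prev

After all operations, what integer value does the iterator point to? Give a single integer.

Answer: 83

Derivation:
After 1 (insert_after(56)): list=[6, 56, 9, 1, 3, 2, 8, 5] cursor@6
After 2 (insert_before(83)): list=[83, 6, 56, 9, 1, 3, 2, 8, 5] cursor@6
After 3 (insert_after(29)): list=[83, 6, 29, 56, 9, 1, 3, 2, 8, 5] cursor@6
After 4 (delete_current): list=[83, 29, 56, 9, 1, 3, 2, 8, 5] cursor@29
After 5 (prev): list=[83, 29, 56, 9, 1, 3, 2, 8, 5] cursor@83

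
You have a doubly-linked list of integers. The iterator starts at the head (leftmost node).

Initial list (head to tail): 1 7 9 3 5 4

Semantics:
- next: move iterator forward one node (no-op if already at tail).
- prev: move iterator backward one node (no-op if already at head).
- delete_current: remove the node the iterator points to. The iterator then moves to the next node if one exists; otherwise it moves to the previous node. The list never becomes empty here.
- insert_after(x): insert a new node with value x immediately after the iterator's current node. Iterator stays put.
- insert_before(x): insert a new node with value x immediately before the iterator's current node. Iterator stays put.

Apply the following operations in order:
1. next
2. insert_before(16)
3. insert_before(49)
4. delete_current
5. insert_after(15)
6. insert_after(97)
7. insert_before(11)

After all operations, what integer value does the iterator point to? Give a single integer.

Answer: 9

Derivation:
After 1 (next): list=[1, 7, 9, 3, 5, 4] cursor@7
After 2 (insert_before(16)): list=[1, 16, 7, 9, 3, 5, 4] cursor@7
After 3 (insert_before(49)): list=[1, 16, 49, 7, 9, 3, 5, 4] cursor@7
After 4 (delete_current): list=[1, 16, 49, 9, 3, 5, 4] cursor@9
After 5 (insert_after(15)): list=[1, 16, 49, 9, 15, 3, 5, 4] cursor@9
After 6 (insert_after(97)): list=[1, 16, 49, 9, 97, 15, 3, 5, 4] cursor@9
After 7 (insert_before(11)): list=[1, 16, 49, 11, 9, 97, 15, 3, 5, 4] cursor@9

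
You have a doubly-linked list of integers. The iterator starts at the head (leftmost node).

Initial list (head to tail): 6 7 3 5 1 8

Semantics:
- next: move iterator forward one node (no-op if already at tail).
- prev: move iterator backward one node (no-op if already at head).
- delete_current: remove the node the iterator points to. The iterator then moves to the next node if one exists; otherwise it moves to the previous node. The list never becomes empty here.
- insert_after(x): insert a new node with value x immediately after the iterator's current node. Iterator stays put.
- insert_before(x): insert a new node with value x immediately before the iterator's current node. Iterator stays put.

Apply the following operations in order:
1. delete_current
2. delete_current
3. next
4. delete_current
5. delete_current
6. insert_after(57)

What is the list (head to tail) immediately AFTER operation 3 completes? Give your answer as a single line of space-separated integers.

After 1 (delete_current): list=[7, 3, 5, 1, 8] cursor@7
After 2 (delete_current): list=[3, 5, 1, 8] cursor@3
After 3 (next): list=[3, 5, 1, 8] cursor@5

Answer: 3 5 1 8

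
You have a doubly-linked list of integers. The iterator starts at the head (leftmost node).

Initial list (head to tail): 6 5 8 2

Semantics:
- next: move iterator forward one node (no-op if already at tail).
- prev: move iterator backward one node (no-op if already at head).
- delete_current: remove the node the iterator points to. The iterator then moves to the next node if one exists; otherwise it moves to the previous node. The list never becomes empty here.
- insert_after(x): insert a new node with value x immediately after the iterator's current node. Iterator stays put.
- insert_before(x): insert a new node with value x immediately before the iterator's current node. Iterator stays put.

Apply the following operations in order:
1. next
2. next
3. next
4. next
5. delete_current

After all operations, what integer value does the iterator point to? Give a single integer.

After 1 (next): list=[6, 5, 8, 2] cursor@5
After 2 (next): list=[6, 5, 8, 2] cursor@8
After 3 (next): list=[6, 5, 8, 2] cursor@2
After 4 (next): list=[6, 5, 8, 2] cursor@2
After 5 (delete_current): list=[6, 5, 8] cursor@8

Answer: 8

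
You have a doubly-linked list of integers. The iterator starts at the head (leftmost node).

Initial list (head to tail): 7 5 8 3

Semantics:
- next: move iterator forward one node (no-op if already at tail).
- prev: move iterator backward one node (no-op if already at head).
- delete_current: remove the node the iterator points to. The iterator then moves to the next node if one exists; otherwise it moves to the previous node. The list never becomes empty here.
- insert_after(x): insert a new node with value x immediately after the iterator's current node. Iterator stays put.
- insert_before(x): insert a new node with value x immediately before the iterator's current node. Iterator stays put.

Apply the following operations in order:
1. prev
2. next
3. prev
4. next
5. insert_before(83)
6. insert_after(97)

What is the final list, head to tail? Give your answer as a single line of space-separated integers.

Answer: 7 83 5 97 8 3

Derivation:
After 1 (prev): list=[7, 5, 8, 3] cursor@7
After 2 (next): list=[7, 5, 8, 3] cursor@5
After 3 (prev): list=[7, 5, 8, 3] cursor@7
After 4 (next): list=[7, 5, 8, 3] cursor@5
After 5 (insert_before(83)): list=[7, 83, 5, 8, 3] cursor@5
After 6 (insert_after(97)): list=[7, 83, 5, 97, 8, 3] cursor@5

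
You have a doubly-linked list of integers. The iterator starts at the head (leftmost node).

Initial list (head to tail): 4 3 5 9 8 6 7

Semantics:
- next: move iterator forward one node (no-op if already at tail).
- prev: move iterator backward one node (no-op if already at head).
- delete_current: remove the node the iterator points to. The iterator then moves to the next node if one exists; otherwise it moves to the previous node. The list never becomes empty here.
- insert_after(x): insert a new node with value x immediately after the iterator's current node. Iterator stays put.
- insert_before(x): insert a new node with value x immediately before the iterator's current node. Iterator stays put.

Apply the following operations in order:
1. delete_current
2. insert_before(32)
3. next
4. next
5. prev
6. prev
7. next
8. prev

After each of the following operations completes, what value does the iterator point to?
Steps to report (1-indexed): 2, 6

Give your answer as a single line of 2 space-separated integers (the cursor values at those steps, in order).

Answer: 3 3

Derivation:
After 1 (delete_current): list=[3, 5, 9, 8, 6, 7] cursor@3
After 2 (insert_before(32)): list=[32, 3, 5, 9, 8, 6, 7] cursor@3
After 3 (next): list=[32, 3, 5, 9, 8, 6, 7] cursor@5
After 4 (next): list=[32, 3, 5, 9, 8, 6, 7] cursor@9
After 5 (prev): list=[32, 3, 5, 9, 8, 6, 7] cursor@5
After 6 (prev): list=[32, 3, 5, 9, 8, 6, 7] cursor@3
After 7 (next): list=[32, 3, 5, 9, 8, 6, 7] cursor@5
After 8 (prev): list=[32, 3, 5, 9, 8, 6, 7] cursor@3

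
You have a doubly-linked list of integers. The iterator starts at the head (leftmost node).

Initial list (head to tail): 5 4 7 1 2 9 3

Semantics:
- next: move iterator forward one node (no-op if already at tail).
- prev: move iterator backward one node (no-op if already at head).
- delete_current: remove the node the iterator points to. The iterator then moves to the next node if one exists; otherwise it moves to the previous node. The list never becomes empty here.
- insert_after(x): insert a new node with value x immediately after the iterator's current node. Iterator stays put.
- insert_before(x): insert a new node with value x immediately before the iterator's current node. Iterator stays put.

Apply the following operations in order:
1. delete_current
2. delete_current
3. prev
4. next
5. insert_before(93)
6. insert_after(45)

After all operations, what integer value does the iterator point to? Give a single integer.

After 1 (delete_current): list=[4, 7, 1, 2, 9, 3] cursor@4
After 2 (delete_current): list=[7, 1, 2, 9, 3] cursor@7
After 3 (prev): list=[7, 1, 2, 9, 3] cursor@7
After 4 (next): list=[7, 1, 2, 9, 3] cursor@1
After 5 (insert_before(93)): list=[7, 93, 1, 2, 9, 3] cursor@1
After 6 (insert_after(45)): list=[7, 93, 1, 45, 2, 9, 3] cursor@1

Answer: 1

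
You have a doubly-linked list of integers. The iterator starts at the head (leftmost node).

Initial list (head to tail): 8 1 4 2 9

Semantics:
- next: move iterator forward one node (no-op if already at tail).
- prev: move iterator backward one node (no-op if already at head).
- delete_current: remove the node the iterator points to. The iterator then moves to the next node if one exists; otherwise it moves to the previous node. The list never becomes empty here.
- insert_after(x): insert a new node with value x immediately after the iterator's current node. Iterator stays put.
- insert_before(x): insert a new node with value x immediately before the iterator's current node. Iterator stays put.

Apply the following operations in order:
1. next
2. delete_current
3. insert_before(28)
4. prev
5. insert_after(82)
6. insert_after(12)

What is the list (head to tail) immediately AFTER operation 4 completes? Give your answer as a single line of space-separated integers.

Answer: 8 28 4 2 9

Derivation:
After 1 (next): list=[8, 1, 4, 2, 9] cursor@1
After 2 (delete_current): list=[8, 4, 2, 9] cursor@4
After 3 (insert_before(28)): list=[8, 28, 4, 2, 9] cursor@4
After 4 (prev): list=[8, 28, 4, 2, 9] cursor@28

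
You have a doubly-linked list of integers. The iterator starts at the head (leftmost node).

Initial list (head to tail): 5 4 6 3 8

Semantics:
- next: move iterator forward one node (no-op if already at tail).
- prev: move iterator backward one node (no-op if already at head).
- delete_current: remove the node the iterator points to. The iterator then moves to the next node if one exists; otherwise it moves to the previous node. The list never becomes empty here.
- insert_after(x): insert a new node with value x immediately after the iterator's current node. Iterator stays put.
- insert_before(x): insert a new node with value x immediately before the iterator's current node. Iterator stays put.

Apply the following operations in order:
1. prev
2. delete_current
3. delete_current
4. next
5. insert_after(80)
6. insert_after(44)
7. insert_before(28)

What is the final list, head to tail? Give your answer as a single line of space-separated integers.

Answer: 6 28 3 44 80 8

Derivation:
After 1 (prev): list=[5, 4, 6, 3, 8] cursor@5
After 2 (delete_current): list=[4, 6, 3, 8] cursor@4
After 3 (delete_current): list=[6, 3, 8] cursor@6
After 4 (next): list=[6, 3, 8] cursor@3
After 5 (insert_after(80)): list=[6, 3, 80, 8] cursor@3
After 6 (insert_after(44)): list=[6, 3, 44, 80, 8] cursor@3
After 7 (insert_before(28)): list=[6, 28, 3, 44, 80, 8] cursor@3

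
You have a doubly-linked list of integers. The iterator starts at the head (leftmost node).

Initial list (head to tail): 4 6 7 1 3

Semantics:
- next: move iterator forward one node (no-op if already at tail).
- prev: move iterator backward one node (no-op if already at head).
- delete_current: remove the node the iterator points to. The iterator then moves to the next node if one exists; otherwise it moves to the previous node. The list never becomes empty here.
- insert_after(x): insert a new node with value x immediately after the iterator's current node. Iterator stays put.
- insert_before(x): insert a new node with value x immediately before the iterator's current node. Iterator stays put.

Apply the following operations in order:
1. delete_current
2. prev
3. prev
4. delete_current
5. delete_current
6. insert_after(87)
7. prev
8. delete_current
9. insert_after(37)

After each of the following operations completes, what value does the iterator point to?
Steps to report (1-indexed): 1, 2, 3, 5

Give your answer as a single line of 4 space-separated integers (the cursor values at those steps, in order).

After 1 (delete_current): list=[6, 7, 1, 3] cursor@6
After 2 (prev): list=[6, 7, 1, 3] cursor@6
After 3 (prev): list=[6, 7, 1, 3] cursor@6
After 4 (delete_current): list=[7, 1, 3] cursor@7
After 5 (delete_current): list=[1, 3] cursor@1
After 6 (insert_after(87)): list=[1, 87, 3] cursor@1
After 7 (prev): list=[1, 87, 3] cursor@1
After 8 (delete_current): list=[87, 3] cursor@87
After 9 (insert_after(37)): list=[87, 37, 3] cursor@87

Answer: 6 6 6 1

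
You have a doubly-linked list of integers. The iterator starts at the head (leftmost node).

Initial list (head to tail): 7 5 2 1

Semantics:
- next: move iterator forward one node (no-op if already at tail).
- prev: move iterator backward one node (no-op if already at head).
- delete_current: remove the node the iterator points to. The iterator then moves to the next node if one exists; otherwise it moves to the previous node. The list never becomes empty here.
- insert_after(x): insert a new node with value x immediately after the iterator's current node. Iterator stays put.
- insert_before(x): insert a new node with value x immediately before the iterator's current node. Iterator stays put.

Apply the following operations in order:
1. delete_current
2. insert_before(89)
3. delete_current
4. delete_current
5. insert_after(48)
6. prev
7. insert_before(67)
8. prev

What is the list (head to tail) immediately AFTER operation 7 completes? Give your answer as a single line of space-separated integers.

Answer: 67 89 1 48

Derivation:
After 1 (delete_current): list=[5, 2, 1] cursor@5
After 2 (insert_before(89)): list=[89, 5, 2, 1] cursor@5
After 3 (delete_current): list=[89, 2, 1] cursor@2
After 4 (delete_current): list=[89, 1] cursor@1
After 5 (insert_after(48)): list=[89, 1, 48] cursor@1
After 6 (prev): list=[89, 1, 48] cursor@89
After 7 (insert_before(67)): list=[67, 89, 1, 48] cursor@89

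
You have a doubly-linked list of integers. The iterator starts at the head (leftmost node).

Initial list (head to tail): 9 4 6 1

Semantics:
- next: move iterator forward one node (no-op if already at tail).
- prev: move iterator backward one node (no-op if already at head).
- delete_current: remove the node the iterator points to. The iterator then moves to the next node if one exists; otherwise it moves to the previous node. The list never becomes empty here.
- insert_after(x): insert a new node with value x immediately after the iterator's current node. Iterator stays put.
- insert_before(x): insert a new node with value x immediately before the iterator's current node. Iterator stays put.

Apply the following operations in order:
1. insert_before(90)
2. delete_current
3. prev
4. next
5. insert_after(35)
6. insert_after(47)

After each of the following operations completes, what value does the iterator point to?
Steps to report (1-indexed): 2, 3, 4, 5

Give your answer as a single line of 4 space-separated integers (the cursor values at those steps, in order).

After 1 (insert_before(90)): list=[90, 9, 4, 6, 1] cursor@9
After 2 (delete_current): list=[90, 4, 6, 1] cursor@4
After 3 (prev): list=[90, 4, 6, 1] cursor@90
After 4 (next): list=[90, 4, 6, 1] cursor@4
After 5 (insert_after(35)): list=[90, 4, 35, 6, 1] cursor@4
After 6 (insert_after(47)): list=[90, 4, 47, 35, 6, 1] cursor@4

Answer: 4 90 4 4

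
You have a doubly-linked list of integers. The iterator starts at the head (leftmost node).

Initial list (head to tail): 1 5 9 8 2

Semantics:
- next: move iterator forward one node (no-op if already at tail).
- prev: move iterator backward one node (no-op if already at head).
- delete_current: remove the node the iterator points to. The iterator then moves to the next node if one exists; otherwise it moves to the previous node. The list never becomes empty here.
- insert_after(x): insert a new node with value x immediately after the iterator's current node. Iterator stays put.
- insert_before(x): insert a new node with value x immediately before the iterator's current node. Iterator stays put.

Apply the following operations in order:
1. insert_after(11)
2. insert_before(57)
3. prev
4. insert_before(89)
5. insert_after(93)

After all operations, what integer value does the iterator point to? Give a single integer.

Answer: 57

Derivation:
After 1 (insert_after(11)): list=[1, 11, 5, 9, 8, 2] cursor@1
After 2 (insert_before(57)): list=[57, 1, 11, 5, 9, 8, 2] cursor@1
After 3 (prev): list=[57, 1, 11, 5, 9, 8, 2] cursor@57
After 4 (insert_before(89)): list=[89, 57, 1, 11, 5, 9, 8, 2] cursor@57
After 5 (insert_after(93)): list=[89, 57, 93, 1, 11, 5, 9, 8, 2] cursor@57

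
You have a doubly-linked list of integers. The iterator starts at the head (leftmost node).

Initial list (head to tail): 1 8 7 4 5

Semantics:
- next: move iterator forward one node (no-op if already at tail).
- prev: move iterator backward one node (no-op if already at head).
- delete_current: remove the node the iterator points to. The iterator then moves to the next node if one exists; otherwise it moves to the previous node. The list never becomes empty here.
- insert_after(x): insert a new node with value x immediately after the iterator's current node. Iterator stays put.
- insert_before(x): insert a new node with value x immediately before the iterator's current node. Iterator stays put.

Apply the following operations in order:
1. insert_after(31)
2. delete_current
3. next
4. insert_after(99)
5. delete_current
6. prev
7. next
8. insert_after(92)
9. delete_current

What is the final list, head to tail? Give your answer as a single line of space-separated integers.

After 1 (insert_after(31)): list=[1, 31, 8, 7, 4, 5] cursor@1
After 2 (delete_current): list=[31, 8, 7, 4, 5] cursor@31
After 3 (next): list=[31, 8, 7, 4, 5] cursor@8
After 4 (insert_after(99)): list=[31, 8, 99, 7, 4, 5] cursor@8
After 5 (delete_current): list=[31, 99, 7, 4, 5] cursor@99
After 6 (prev): list=[31, 99, 7, 4, 5] cursor@31
After 7 (next): list=[31, 99, 7, 4, 5] cursor@99
After 8 (insert_after(92)): list=[31, 99, 92, 7, 4, 5] cursor@99
After 9 (delete_current): list=[31, 92, 7, 4, 5] cursor@92

Answer: 31 92 7 4 5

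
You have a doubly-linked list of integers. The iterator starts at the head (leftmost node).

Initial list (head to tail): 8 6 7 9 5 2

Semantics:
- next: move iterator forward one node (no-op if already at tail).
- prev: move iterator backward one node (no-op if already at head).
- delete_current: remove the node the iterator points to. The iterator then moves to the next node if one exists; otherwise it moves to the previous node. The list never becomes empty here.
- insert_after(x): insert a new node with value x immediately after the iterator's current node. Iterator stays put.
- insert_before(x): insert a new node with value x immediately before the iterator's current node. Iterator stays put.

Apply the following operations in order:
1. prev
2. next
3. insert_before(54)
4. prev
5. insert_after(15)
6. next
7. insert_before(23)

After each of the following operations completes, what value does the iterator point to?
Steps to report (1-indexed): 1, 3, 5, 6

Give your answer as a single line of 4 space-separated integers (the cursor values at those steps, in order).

After 1 (prev): list=[8, 6, 7, 9, 5, 2] cursor@8
After 2 (next): list=[8, 6, 7, 9, 5, 2] cursor@6
After 3 (insert_before(54)): list=[8, 54, 6, 7, 9, 5, 2] cursor@6
After 4 (prev): list=[8, 54, 6, 7, 9, 5, 2] cursor@54
After 5 (insert_after(15)): list=[8, 54, 15, 6, 7, 9, 5, 2] cursor@54
After 6 (next): list=[8, 54, 15, 6, 7, 9, 5, 2] cursor@15
After 7 (insert_before(23)): list=[8, 54, 23, 15, 6, 7, 9, 5, 2] cursor@15

Answer: 8 6 54 15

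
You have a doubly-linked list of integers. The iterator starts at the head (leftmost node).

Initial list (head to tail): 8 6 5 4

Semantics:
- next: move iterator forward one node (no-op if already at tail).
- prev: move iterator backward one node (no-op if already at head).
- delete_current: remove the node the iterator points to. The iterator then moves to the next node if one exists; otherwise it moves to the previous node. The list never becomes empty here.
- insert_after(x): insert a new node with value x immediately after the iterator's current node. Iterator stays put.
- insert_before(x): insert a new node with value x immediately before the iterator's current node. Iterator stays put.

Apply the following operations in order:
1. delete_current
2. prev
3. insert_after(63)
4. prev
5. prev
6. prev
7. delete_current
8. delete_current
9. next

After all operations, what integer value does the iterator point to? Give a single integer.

Answer: 4

Derivation:
After 1 (delete_current): list=[6, 5, 4] cursor@6
After 2 (prev): list=[6, 5, 4] cursor@6
After 3 (insert_after(63)): list=[6, 63, 5, 4] cursor@6
After 4 (prev): list=[6, 63, 5, 4] cursor@6
After 5 (prev): list=[6, 63, 5, 4] cursor@6
After 6 (prev): list=[6, 63, 5, 4] cursor@6
After 7 (delete_current): list=[63, 5, 4] cursor@63
After 8 (delete_current): list=[5, 4] cursor@5
After 9 (next): list=[5, 4] cursor@4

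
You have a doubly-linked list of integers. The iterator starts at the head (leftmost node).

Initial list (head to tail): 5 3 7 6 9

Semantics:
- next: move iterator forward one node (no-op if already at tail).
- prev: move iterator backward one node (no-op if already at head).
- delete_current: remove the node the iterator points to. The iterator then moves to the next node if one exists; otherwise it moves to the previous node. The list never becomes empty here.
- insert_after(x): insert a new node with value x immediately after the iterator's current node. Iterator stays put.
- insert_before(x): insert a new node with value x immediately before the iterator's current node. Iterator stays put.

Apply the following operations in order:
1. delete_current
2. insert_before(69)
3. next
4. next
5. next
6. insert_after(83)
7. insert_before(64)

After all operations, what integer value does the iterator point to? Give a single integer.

After 1 (delete_current): list=[3, 7, 6, 9] cursor@3
After 2 (insert_before(69)): list=[69, 3, 7, 6, 9] cursor@3
After 3 (next): list=[69, 3, 7, 6, 9] cursor@7
After 4 (next): list=[69, 3, 7, 6, 9] cursor@6
After 5 (next): list=[69, 3, 7, 6, 9] cursor@9
After 6 (insert_after(83)): list=[69, 3, 7, 6, 9, 83] cursor@9
After 7 (insert_before(64)): list=[69, 3, 7, 6, 64, 9, 83] cursor@9

Answer: 9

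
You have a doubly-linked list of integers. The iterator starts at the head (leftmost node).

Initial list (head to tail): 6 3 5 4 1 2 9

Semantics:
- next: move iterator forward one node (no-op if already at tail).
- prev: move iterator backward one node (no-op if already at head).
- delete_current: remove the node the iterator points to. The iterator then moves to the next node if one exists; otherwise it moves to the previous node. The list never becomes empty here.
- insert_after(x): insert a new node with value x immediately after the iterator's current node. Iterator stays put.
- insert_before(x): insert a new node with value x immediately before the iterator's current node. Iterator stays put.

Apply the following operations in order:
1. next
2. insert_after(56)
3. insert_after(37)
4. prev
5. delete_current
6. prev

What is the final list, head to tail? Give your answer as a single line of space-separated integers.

After 1 (next): list=[6, 3, 5, 4, 1, 2, 9] cursor@3
After 2 (insert_after(56)): list=[6, 3, 56, 5, 4, 1, 2, 9] cursor@3
After 3 (insert_after(37)): list=[6, 3, 37, 56, 5, 4, 1, 2, 9] cursor@3
After 4 (prev): list=[6, 3, 37, 56, 5, 4, 1, 2, 9] cursor@6
After 5 (delete_current): list=[3, 37, 56, 5, 4, 1, 2, 9] cursor@3
After 6 (prev): list=[3, 37, 56, 5, 4, 1, 2, 9] cursor@3

Answer: 3 37 56 5 4 1 2 9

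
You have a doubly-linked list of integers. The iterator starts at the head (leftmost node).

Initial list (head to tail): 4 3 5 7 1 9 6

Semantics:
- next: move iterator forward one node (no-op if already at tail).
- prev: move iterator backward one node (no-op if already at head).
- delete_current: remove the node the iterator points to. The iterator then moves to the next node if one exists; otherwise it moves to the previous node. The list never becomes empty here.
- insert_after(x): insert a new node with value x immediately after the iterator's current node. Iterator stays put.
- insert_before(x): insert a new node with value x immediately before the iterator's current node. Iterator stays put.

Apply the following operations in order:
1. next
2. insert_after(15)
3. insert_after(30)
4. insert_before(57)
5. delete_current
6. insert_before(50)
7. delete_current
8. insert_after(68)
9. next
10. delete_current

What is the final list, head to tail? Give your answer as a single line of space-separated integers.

After 1 (next): list=[4, 3, 5, 7, 1, 9, 6] cursor@3
After 2 (insert_after(15)): list=[4, 3, 15, 5, 7, 1, 9, 6] cursor@3
After 3 (insert_after(30)): list=[4, 3, 30, 15, 5, 7, 1, 9, 6] cursor@3
After 4 (insert_before(57)): list=[4, 57, 3, 30, 15, 5, 7, 1, 9, 6] cursor@3
After 5 (delete_current): list=[4, 57, 30, 15, 5, 7, 1, 9, 6] cursor@30
After 6 (insert_before(50)): list=[4, 57, 50, 30, 15, 5, 7, 1, 9, 6] cursor@30
After 7 (delete_current): list=[4, 57, 50, 15, 5, 7, 1, 9, 6] cursor@15
After 8 (insert_after(68)): list=[4, 57, 50, 15, 68, 5, 7, 1, 9, 6] cursor@15
After 9 (next): list=[4, 57, 50, 15, 68, 5, 7, 1, 9, 6] cursor@68
After 10 (delete_current): list=[4, 57, 50, 15, 5, 7, 1, 9, 6] cursor@5

Answer: 4 57 50 15 5 7 1 9 6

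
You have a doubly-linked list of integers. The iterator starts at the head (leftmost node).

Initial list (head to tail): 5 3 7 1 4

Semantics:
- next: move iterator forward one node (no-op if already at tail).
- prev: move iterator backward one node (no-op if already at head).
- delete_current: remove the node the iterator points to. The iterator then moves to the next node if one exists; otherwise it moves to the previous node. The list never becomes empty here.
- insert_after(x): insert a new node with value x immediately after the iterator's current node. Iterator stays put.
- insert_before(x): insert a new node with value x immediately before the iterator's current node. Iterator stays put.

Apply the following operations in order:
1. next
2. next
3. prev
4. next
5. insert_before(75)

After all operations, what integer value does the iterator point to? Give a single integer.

Answer: 7

Derivation:
After 1 (next): list=[5, 3, 7, 1, 4] cursor@3
After 2 (next): list=[5, 3, 7, 1, 4] cursor@7
After 3 (prev): list=[5, 3, 7, 1, 4] cursor@3
After 4 (next): list=[5, 3, 7, 1, 4] cursor@7
After 5 (insert_before(75)): list=[5, 3, 75, 7, 1, 4] cursor@7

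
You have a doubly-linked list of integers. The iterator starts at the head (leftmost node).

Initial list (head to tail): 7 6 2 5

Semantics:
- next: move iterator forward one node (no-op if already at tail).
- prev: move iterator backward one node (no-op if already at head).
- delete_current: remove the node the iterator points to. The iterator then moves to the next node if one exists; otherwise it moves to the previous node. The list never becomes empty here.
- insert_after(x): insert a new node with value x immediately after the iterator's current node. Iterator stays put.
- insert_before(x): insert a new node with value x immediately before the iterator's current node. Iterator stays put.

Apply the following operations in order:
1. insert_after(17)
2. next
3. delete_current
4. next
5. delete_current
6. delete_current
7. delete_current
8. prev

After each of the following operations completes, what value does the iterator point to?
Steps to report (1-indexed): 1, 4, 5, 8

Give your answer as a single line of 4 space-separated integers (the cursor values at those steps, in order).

After 1 (insert_after(17)): list=[7, 17, 6, 2, 5] cursor@7
After 2 (next): list=[7, 17, 6, 2, 5] cursor@17
After 3 (delete_current): list=[7, 6, 2, 5] cursor@6
After 4 (next): list=[7, 6, 2, 5] cursor@2
After 5 (delete_current): list=[7, 6, 5] cursor@5
After 6 (delete_current): list=[7, 6] cursor@6
After 7 (delete_current): list=[7] cursor@7
After 8 (prev): list=[7] cursor@7

Answer: 7 2 5 7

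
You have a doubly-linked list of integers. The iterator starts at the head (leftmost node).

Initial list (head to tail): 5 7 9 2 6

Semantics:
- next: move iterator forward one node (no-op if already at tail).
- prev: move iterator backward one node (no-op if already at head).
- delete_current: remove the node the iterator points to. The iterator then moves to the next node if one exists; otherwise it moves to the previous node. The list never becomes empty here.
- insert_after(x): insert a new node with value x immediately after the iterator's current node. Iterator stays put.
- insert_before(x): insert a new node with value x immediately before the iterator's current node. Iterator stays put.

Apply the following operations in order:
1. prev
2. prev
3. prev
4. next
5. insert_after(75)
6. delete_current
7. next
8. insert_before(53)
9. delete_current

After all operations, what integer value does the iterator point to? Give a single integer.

Answer: 2

Derivation:
After 1 (prev): list=[5, 7, 9, 2, 6] cursor@5
After 2 (prev): list=[5, 7, 9, 2, 6] cursor@5
After 3 (prev): list=[5, 7, 9, 2, 6] cursor@5
After 4 (next): list=[5, 7, 9, 2, 6] cursor@7
After 5 (insert_after(75)): list=[5, 7, 75, 9, 2, 6] cursor@7
After 6 (delete_current): list=[5, 75, 9, 2, 6] cursor@75
After 7 (next): list=[5, 75, 9, 2, 6] cursor@9
After 8 (insert_before(53)): list=[5, 75, 53, 9, 2, 6] cursor@9
After 9 (delete_current): list=[5, 75, 53, 2, 6] cursor@2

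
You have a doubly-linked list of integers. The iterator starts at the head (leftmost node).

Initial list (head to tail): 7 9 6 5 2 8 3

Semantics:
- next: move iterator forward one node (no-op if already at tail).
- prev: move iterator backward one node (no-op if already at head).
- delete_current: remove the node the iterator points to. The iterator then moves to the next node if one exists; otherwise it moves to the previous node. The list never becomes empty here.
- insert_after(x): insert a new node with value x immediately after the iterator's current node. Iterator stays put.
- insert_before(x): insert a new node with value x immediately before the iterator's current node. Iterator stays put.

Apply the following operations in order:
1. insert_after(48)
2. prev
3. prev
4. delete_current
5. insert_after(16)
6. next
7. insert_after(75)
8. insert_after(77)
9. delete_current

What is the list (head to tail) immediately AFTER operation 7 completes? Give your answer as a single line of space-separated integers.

Answer: 48 16 75 9 6 5 2 8 3

Derivation:
After 1 (insert_after(48)): list=[7, 48, 9, 6, 5, 2, 8, 3] cursor@7
After 2 (prev): list=[7, 48, 9, 6, 5, 2, 8, 3] cursor@7
After 3 (prev): list=[7, 48, 9, 6, 5, 2, 8, 3] cursor@7
After 4 (delete_current): list=[48, 9, 6, 5, 2, 8, 3] cursor@48
After 5 (insert_after(16)): list=[48, 16, 9, 6, 5, 2, 8, 3] cursor@48
After 6 (next): list=[48, 16, 9, 6, 5, 2, 8, 3] cursor@16
After 7 (insert_after(75)): list=[48, 16, 75, 9, 6, 5, 2, 8, 3] cursor@16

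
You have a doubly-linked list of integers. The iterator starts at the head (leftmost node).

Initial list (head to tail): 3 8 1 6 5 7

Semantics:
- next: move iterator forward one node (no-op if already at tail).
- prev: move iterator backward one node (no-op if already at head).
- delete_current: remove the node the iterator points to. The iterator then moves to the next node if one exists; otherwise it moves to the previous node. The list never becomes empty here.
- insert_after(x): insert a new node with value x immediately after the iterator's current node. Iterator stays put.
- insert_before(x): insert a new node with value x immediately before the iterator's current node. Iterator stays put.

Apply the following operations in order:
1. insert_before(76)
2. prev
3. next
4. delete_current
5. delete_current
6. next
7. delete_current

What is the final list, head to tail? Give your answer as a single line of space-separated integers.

After 1 (insert_before(76)): list=[76, 3, 8, 1, 6, 5, 7] cursor@3
After 2 (prev): list=[76, 3, 8, 1, 6, 5, 7] cursor@76
After 3 (next): list=[76, 3, 8, 1, 6, 5, 7] cursor@3
After 4 (delete_current): list=[76, 8, 1, 6, 5, 7] cursor@8
After 5 (delete_current): list=[76, 1, 6, 5, 7] cursor@1
After 6 (next): list=[76, 1, 6, 5, 7] cursor@6
After 7 (delete_current): list=[76, 1, 5, 7] cursor@5

Answer: 76 1 5 7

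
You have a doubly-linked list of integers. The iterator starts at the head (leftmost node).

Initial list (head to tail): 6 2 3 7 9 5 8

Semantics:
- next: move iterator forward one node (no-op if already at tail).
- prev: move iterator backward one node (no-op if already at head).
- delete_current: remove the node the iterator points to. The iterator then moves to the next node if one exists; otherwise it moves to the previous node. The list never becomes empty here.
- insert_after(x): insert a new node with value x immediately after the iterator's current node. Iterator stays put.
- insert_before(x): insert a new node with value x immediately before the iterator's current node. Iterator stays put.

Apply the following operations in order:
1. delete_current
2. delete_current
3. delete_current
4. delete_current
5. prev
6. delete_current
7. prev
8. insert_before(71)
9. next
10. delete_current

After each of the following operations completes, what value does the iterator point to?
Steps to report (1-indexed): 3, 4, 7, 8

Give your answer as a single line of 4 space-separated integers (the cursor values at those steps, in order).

After 1 (delete_current): list=[2, 3, 7, 9, 5, 8] cursor@2
After 2 (delete_current): list=[3, 7, 9, 5, 8] cursor@3
After 3 (delete_current): list=[7, 9, 5, 8] cursor@7
After 4 (delete_current): list=[9, 5, 8] cursor@9
After 5 (prev): list=[9, 5, 8] cursor@9
After 6 (delete_current): list=[5, 8] cursor@5
After 7 (prev): list=[5, 8] cursor@5
After 8 (insert_before(71)): list=[71, 5, 8] cursor@5
After 9 (next): list=[71, 5, 8] cursor@8
After 10 (delete_current): list=[71, 5] cursor@5

Answer: 7 9 5 5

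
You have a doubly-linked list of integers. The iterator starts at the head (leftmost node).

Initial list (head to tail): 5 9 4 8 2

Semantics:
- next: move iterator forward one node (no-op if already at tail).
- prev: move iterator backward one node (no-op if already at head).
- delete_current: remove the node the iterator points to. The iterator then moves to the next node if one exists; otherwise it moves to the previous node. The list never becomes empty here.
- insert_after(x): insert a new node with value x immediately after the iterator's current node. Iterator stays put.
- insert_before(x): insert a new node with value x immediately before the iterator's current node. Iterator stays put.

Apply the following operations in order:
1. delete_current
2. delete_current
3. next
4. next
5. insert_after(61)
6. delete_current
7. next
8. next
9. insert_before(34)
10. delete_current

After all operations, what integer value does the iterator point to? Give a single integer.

After 1 (delete_current): list=[9, 4, 8, 2] cursor@9
After 2 (delete_current): list=[4, 8, 2] cursor@4
After 3 (next): list=[4, 8, 2] cursor@8
After 4 (next): list=[4, 8, 2] cursor@2
After 5 (insert_after(61)): list=[4, 8, 2, 61] cursor@2
After 6 (delete_current): list=[4, 8, 61] cursor@61
After 7 (next): list=[4, 8, 61] cursor@61
After 8 (next): list=[4, 8, 61] cursor@61
After 9 (insert_before(34)): list=[4, 8, 34, 61] cursor@61
After 10 (delete_current): list=[4, 8, 34] cursor@34

Answer: 34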